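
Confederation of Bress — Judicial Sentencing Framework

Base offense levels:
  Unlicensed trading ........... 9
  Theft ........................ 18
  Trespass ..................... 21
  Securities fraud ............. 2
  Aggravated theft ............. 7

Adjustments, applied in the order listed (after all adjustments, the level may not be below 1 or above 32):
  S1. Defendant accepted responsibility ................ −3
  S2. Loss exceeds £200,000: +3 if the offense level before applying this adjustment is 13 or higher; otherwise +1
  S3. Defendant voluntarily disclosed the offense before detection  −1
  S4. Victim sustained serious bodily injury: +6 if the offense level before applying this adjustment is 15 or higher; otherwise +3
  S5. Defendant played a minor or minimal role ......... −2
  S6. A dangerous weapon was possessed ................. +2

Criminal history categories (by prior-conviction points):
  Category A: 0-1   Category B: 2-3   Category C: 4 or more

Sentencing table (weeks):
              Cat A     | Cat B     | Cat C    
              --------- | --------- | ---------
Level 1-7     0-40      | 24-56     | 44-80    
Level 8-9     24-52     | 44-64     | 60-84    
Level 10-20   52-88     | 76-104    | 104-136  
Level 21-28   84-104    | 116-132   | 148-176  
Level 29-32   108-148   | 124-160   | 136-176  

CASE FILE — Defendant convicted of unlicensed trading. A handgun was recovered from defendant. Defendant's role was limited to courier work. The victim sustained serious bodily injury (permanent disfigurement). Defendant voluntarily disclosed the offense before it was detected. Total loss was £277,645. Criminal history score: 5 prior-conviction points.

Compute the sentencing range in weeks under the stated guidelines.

104-136 weeks

Base offense level for unlicensed trading: 9.
S2 applies (level before this adjustment is 9 < 13, so +1): 9 + 1 = 10.
S3 applies: 10 − 1 = 9.
S4 applies (level before this adjustment is 9 < 15, so +3): 9 + 3 = 12.
S5 applies: 12 − 2 = 10.
S6 applies: 10 + 2 = 12.
Final offense level: 12.
Criminal history: 5 prior points → Category C (4+).
Level 12 falls in the 10-20 band.
Grid: Level 10-20 × Category C = 104-136 weeks.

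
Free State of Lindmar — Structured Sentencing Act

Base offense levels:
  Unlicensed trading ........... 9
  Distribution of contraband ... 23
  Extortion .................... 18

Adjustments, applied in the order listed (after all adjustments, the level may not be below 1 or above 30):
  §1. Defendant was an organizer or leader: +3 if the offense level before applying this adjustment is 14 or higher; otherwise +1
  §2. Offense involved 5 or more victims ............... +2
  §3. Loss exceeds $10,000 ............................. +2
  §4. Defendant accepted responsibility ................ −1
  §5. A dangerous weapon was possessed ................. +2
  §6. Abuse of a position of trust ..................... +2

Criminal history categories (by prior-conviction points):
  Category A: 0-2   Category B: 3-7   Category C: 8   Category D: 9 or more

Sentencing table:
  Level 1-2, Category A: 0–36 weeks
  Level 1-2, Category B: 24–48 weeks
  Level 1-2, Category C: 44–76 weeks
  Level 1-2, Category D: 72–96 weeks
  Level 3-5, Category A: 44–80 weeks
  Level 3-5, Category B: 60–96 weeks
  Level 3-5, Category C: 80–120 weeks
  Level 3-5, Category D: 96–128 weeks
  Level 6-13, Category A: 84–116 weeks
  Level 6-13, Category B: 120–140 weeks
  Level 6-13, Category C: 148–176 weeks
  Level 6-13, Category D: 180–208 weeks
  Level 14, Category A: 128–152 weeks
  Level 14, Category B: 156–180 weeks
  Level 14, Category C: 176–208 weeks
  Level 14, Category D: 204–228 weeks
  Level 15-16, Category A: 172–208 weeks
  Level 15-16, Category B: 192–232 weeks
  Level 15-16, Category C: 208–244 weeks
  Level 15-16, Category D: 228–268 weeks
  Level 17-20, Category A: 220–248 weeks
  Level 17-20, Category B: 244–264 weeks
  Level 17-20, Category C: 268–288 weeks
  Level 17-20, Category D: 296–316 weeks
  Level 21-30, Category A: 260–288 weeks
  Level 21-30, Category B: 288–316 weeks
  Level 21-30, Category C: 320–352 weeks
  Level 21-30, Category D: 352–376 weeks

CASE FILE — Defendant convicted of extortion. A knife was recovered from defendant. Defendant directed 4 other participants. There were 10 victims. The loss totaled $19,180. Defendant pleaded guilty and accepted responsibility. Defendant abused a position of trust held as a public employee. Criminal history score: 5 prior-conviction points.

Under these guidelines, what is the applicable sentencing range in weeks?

288-316 weeks

Base offense level for extortion: 18.
§1 applies (level before this adjustment is 18 ≥ 14, so +3): 18 + 3 = 21.
§2 applies: 21 + 2 = 23.
§3 applies: 23 + 2 = 25.
§4 applies: 25 − 1 = 24.
§5 applies: 24 + 2 = 26.
§6 applies: 26 + 2 = 28.
Final offense level: 28.
Criminal history: 5 prior points → Category B (3-7).
Level 28 falls in the 21-30 band.
Grid: Level 21-30 × Category B = 288-316 weeks.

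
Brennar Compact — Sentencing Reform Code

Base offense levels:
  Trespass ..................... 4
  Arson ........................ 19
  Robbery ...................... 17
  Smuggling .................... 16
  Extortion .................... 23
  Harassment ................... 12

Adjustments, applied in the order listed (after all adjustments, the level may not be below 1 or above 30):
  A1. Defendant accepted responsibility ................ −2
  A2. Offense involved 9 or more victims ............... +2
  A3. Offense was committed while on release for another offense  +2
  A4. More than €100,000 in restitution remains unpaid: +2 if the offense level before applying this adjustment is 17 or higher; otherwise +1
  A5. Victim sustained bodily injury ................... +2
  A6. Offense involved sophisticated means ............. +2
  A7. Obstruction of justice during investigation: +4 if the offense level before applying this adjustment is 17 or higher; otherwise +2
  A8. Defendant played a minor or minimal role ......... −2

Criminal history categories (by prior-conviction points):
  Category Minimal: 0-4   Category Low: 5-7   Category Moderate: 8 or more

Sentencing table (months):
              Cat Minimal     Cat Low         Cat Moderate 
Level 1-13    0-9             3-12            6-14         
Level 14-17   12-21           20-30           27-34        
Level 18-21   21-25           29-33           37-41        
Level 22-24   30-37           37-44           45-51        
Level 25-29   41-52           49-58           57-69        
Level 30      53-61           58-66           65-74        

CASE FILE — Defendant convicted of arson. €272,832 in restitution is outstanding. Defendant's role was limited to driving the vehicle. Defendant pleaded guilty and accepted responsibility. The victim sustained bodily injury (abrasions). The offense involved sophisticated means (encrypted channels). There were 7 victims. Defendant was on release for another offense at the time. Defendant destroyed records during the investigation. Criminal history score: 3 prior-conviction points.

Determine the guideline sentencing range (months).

41-52 months

Base offense level for arson: 19.
A1 applies: 19 − 2 = 17.
A3 applies: 17 + 2 = 19.
A4 applies (level before this adjustment is 19 ≥ 17, so +2): 19 + 2 = 21.
A5 applies: 21 + 2 = 23.
A6 applies: 23 + 2 = 25.
A7 applies (level before this adjustment is 25 ≥ 17, so +4): 25 + 4 = 29.
A8 applies: 29 − 2 = 27.
Final offense level: 27.
Criminal history: 3 prior points → Category Minimal (0-4).
Level 27 falls in the 25-29 band.
Grid: Level 25-29 × Category Minimal = 41-52 months.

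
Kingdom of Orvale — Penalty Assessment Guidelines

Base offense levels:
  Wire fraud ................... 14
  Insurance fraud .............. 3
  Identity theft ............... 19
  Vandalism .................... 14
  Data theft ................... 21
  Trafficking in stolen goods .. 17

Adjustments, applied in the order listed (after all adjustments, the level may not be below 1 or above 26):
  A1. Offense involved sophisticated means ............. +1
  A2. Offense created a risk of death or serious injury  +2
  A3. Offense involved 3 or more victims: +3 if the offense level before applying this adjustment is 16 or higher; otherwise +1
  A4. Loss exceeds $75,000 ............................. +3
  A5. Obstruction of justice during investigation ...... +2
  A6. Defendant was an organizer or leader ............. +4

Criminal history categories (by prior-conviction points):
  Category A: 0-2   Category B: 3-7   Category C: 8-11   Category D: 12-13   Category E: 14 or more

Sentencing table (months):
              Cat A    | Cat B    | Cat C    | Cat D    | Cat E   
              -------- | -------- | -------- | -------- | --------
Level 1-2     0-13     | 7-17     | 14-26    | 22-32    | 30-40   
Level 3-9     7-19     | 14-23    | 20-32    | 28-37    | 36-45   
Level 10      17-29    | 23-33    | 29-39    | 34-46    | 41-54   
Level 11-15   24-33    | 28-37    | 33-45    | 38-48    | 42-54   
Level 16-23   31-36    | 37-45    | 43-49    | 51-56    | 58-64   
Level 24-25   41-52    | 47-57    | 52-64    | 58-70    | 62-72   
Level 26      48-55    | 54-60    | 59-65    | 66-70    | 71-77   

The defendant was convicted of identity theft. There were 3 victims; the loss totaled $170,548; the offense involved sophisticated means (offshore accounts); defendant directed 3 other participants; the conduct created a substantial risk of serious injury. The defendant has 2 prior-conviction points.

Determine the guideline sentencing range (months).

48-55 months

Base offense level for identity theft: 19.
A1 applies: 19 + 1 = 20.
A2 applies: 20 + 2 = 22.
A3 applies (level before this adjustment is 22 ≥ 16, so +3): 22 + 3 = 25.
A4 applies: 25 + 3 = 28.
A5 does not apply.
A6 applies: 28 + 4 = 32.
Level 32 exceeds the maximum of 26; capped at 26.
Final offense level: 26.
Criminal history: 2 prior points → Category A (0-2).
Level 26 falls in the 26 band.
Grid: Level 26 × Category A = 48-55 months.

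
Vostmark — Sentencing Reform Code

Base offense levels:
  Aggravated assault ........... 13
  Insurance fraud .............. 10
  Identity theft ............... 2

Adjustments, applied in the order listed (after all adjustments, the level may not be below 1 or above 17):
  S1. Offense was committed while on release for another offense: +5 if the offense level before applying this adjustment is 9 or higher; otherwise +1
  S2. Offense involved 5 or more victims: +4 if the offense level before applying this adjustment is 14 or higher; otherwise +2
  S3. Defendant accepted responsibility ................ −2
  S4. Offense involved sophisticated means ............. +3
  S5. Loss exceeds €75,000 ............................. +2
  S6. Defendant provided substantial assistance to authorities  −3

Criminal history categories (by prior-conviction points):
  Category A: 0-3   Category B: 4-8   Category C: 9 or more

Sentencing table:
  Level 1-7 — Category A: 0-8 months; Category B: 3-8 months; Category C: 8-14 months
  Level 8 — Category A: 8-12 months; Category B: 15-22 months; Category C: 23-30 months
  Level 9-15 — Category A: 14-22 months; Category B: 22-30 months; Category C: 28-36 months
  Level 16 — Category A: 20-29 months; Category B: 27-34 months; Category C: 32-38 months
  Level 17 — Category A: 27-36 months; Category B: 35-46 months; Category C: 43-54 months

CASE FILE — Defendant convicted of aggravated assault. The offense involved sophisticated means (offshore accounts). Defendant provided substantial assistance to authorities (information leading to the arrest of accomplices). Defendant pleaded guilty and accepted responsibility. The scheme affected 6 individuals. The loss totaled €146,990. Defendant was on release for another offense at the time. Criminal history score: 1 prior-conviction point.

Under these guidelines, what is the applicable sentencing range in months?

27-36 months

Base offense level for aggravated assault: 13.
S1 applies (level before this adjustment is 13 ≥ 9, so +5): 13 + 5 = 18.
S2 applies (level before this adjustment is 18 ≥ 14, so +4): 18 + 4 = 22.
S3 applies: 22 − 2 = 20.
S4 applies: 20 + 3 = 23.
S5 applies: 23 + 2 = 25.
S6 applies: 25 − 3 = 22.
Level 22 exceeds the maximum of 17; capped at 17.
Final offense level: 17.
Criminal history: 1 prior point → Category A (0-3).
Level 17 falls in the 17 band.
Grid: Level 17 × Category A = 27-36 months.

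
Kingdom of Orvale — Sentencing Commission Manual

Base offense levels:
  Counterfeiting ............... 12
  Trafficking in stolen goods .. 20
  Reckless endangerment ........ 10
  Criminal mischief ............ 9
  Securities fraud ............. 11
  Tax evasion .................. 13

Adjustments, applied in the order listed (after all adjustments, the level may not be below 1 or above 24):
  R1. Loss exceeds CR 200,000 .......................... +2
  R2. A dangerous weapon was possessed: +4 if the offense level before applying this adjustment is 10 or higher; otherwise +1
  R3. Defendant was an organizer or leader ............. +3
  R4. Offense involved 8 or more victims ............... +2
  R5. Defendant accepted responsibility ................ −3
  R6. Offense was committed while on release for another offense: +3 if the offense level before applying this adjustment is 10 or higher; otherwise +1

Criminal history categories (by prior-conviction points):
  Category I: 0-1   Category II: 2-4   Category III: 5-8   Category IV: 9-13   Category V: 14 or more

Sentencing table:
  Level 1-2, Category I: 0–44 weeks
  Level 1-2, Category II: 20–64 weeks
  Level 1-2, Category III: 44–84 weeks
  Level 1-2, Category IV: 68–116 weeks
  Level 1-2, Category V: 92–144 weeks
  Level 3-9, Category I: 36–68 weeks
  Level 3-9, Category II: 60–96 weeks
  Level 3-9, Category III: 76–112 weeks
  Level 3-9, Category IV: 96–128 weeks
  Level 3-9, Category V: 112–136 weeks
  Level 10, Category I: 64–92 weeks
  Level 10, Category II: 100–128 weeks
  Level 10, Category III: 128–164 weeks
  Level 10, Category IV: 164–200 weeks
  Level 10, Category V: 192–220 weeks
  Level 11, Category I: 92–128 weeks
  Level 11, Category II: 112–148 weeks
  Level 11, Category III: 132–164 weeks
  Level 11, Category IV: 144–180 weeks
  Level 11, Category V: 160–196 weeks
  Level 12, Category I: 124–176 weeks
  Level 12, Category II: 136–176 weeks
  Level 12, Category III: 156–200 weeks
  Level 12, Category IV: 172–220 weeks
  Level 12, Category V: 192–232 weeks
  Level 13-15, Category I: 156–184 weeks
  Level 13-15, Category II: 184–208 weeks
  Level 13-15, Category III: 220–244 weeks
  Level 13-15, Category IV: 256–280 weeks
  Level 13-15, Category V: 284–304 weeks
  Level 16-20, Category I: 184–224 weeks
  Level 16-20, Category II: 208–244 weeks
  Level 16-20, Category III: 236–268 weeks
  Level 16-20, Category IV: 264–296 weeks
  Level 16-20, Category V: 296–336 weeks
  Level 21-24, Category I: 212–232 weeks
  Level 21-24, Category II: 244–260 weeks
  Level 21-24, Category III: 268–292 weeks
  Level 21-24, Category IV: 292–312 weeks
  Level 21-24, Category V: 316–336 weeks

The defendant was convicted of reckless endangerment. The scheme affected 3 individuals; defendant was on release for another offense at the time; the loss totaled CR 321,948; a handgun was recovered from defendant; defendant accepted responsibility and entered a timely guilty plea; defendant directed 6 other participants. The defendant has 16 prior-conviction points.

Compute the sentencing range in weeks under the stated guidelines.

Base offense level for reckless endangerment: 10.
R1 applies: 10 + 2 = 12.
R2 applies (level before this adjustment is 12 ≥ 10, so +4): 12 + 4 = 16.
R3 applies: 16 + 3 = 19.
R5 applies: 19 − 3 = 16.
R6 applies (level before this adjustment is 16 ≥ 10, so +3): 16 + 3 = 19.
Final offense level: 19.
Criminal history: 16 prior points → Category V (14+).
Level 19 falls in the 16-20 band.
Grid: Level 16-20 × Category V = 296-336 weeks.

296-336 weeks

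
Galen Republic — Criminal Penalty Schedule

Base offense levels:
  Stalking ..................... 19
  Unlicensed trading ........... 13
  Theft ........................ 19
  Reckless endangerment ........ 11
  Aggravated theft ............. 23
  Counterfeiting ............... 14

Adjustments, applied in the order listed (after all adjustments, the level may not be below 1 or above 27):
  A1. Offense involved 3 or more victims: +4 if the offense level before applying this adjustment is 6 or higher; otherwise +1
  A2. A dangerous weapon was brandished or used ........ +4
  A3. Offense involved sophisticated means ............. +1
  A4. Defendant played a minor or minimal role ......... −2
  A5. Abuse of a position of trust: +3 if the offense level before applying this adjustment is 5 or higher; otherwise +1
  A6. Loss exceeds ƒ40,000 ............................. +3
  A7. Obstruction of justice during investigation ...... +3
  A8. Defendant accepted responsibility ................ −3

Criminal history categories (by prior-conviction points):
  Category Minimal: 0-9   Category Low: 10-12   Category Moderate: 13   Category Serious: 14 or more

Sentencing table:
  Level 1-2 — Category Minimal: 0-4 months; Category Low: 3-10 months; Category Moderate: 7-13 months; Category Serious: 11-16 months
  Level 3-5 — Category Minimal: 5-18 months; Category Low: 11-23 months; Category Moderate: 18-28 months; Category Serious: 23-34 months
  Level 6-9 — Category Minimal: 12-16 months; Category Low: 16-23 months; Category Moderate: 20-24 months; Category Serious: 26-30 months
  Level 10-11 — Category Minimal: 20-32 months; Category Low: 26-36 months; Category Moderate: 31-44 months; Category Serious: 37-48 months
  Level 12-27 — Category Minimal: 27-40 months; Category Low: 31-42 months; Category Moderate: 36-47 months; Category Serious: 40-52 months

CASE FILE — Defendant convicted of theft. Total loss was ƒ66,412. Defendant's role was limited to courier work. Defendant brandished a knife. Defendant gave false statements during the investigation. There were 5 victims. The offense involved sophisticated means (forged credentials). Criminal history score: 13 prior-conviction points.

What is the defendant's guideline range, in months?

36-47 months

Base offense level for theft: 19.
A1 applies (level before this adjustment is 19 ≥ 6, so +4): 19 + 4 = 23.
A2 applies: 23 + 4 = 27.
A3 applies: 27 + 1 = 28.
A4 applies: 28 − 2 = 26.
A5 does not apply.
A6 applies: 26 + 3 = 29.
A7 applies: 29 + 3 = 32.
Level 32 exceeds the maximum of 27; capped at 27.
Final offense level: 27.
Criminal history: 13 prior points → Category Moderate (13).
Level 27 falls in the 12-27 band.
Grid: Level 12-27 × Category Moderate = 36-47 months.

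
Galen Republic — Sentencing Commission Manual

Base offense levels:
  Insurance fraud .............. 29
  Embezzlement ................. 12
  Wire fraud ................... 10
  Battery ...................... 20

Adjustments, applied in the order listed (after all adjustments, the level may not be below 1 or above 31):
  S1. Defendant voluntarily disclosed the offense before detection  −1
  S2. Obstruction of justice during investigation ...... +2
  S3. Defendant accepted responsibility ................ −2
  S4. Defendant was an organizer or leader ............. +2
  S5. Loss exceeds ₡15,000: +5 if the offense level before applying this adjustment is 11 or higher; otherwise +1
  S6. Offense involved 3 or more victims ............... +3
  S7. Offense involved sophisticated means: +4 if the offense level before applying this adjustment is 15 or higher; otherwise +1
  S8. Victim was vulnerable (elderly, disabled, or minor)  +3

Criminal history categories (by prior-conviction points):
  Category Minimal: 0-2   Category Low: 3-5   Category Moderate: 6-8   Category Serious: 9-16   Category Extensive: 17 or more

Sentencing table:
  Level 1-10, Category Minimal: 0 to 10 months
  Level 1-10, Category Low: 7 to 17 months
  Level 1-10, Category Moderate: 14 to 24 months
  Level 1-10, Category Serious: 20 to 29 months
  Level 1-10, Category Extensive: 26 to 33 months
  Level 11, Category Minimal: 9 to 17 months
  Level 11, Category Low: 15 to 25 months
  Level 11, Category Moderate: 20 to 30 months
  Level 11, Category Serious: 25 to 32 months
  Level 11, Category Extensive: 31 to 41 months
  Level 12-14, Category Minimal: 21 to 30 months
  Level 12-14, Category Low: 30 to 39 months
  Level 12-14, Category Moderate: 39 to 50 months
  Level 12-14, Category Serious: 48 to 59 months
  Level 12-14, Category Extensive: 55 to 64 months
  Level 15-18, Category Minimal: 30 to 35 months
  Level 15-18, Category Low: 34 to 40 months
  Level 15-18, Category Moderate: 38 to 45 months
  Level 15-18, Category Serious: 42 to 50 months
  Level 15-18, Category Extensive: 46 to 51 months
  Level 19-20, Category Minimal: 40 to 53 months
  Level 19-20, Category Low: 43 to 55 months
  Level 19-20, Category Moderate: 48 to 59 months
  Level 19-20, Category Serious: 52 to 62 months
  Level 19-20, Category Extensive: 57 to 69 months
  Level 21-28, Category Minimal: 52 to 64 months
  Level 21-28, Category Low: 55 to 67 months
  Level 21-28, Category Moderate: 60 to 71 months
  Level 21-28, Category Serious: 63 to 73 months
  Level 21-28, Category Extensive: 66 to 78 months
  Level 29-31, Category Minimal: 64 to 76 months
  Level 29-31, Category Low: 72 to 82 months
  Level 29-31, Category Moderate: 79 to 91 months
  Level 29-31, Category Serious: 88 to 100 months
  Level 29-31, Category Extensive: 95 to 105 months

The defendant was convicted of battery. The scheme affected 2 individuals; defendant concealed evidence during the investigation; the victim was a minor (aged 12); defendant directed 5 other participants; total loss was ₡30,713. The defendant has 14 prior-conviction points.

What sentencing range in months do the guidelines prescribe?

88-100 months

Base offense level for battery: 20.
S1 does not apply.
S2 applies: 20 + 2 = 22.
S4 applies: 22 + 2 = 24.
S5 applies (level before this adjustment is 24 ≥ 11, so +5): 24 + 5 = 29.
S6 does not apply.
S8 applies: 29 + 3 = 32.
Level 32 exceeds the maximum of 31; capped at 31.
Final offense level: 31.
Criminal history: 14 prior points → Category Serious (9-16).
Level 31 falls in the 29-31 band.
Grid: Level 29-31 × Category Serious = 88-100 months.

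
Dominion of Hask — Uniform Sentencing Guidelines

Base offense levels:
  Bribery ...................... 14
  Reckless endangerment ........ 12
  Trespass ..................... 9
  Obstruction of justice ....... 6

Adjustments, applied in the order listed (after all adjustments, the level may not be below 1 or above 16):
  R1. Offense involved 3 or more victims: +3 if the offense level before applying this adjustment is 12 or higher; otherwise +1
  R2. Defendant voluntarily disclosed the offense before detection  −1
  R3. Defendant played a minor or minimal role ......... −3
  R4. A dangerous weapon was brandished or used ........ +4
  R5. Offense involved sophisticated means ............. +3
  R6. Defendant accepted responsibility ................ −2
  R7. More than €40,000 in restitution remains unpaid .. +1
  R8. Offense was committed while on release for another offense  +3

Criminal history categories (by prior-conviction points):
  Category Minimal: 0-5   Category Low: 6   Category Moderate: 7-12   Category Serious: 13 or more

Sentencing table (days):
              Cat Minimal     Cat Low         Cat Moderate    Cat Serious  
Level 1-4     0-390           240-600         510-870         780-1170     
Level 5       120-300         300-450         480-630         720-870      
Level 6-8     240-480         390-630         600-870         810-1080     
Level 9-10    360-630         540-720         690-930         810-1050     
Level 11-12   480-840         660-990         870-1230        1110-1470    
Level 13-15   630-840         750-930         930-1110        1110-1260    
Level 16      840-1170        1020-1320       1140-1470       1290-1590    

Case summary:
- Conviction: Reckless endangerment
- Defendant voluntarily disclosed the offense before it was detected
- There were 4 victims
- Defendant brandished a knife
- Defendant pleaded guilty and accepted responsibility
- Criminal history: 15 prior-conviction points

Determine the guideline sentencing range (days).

Base offense level for reckless endangerment: 12.
R1 applies (level before this adjustment is 12 ≥ 12, so +3): 12 + 3 = 15.
R2 applies: 15 − 1 = 14.
R4 applies: 14 + 4 = 18.
R6 applies: 18 − 2 = 16.
R8 does not apply.
Final offense level: 16.
Criminal history: 15 prior points → Category Serious (13+).
Level 16 falls in the 16 band.
Grid: Level 16 × Category Serious = 1290-1590 days.

1290-1590 days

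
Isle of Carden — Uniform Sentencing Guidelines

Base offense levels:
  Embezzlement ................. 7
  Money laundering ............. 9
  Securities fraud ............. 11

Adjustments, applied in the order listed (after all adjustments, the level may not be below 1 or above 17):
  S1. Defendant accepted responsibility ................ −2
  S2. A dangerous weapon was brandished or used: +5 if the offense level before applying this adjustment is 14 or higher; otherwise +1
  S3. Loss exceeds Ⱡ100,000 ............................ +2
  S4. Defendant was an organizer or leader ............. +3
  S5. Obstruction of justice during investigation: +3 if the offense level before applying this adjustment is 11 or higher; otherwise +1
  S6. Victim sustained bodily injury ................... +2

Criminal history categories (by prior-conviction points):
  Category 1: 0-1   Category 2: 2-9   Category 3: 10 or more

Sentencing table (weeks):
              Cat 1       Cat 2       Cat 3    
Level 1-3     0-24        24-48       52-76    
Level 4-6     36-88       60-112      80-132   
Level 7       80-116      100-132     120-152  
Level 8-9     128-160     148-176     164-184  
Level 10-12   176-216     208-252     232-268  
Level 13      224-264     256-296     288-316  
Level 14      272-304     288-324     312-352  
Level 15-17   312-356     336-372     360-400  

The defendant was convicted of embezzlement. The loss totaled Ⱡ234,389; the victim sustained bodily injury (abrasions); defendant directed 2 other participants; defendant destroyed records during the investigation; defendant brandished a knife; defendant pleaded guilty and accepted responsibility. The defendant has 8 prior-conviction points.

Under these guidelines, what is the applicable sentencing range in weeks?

Base offense level for embezzlement: 7.
S1 applies: 7 − 2 = 5.
S2 applies (level before this adjustment is 5 < 14, so +1): 5 + 1 = 6.
S3 applies: 6 + 2 = 8.
S4 applies: 8 + 3 = 11.
S5 applies (level before this adjustment is 11 ≥ 11, so +3): 11 + 3 = 14.
S6 applies: 14 + 2 = 16.
Final offense level: 16.
Criminal history: 8 prior points → Category 2 (2-9).
Level 16 falls in the 15-17 band.
Grid: Level 15-17 × Category 2 = 336-372 weeks.

336-372 weeks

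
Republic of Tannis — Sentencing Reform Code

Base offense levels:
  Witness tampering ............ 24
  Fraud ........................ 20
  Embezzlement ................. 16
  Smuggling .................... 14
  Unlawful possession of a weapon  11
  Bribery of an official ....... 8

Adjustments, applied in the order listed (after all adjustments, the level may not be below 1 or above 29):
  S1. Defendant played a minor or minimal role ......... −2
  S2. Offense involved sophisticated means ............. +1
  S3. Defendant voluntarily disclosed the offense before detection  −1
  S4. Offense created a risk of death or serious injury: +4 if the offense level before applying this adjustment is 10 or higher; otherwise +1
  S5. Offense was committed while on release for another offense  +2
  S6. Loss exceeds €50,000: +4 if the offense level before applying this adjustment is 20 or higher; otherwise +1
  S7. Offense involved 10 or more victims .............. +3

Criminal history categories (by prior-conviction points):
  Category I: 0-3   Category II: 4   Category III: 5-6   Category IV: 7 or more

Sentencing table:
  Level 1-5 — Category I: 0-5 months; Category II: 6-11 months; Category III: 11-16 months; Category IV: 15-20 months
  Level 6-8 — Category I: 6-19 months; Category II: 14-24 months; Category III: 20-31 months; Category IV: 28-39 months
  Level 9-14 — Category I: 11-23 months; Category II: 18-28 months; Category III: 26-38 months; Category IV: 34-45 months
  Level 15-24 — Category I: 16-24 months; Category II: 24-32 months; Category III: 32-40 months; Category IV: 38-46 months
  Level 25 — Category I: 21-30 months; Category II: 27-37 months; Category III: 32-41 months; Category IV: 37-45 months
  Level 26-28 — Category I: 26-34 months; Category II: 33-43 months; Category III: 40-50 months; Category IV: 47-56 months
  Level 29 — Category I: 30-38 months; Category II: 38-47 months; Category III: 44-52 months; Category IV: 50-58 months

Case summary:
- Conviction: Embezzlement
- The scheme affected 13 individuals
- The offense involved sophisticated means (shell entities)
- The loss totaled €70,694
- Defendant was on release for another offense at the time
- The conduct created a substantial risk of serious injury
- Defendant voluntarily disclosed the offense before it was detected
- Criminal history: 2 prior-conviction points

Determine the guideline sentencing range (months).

30-38 months

Base offense level for embezzlement: 16.
S2 applies: 16 + 1 = 17.
S3 applies: 17 − 1 = 16.
S4 applies (level before this adjustment is 16 ≥ 10, so +4): 16 + 4 = 20.
S5 applies: 20 + 2 = 22.
S6 applies (level before this adjustment is 22 ≥ 20, so +4): 22 + 4 = 26.
S7 applies: 26 + 3 = 29.
Final offense level: 29.
Criminal history: 2 prior points → Category I (0-3).
Level 29 falls in the 29 band.
Grid: Level 29 × Category I = 30-38 months.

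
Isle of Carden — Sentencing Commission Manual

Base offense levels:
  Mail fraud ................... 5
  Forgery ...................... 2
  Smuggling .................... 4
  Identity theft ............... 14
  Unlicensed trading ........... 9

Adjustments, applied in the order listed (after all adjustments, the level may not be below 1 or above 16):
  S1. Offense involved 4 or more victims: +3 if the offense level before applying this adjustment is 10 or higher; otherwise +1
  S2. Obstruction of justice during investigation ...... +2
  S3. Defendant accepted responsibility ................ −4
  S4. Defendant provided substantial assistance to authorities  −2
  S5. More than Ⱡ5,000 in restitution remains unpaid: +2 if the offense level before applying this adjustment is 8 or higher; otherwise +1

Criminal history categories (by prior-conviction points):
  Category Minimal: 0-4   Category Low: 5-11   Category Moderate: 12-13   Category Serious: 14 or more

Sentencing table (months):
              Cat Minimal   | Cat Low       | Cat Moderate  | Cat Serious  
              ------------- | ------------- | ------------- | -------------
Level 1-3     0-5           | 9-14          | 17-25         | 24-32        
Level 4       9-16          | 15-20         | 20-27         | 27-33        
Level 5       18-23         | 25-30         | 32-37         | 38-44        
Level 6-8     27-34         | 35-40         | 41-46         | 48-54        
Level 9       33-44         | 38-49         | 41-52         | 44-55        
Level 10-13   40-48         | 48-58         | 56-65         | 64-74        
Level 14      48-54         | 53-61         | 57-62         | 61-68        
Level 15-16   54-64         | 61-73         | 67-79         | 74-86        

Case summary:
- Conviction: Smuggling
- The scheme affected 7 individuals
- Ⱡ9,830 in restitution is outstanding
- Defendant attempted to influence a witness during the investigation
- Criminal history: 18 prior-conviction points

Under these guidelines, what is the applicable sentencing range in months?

Base offense level for smuggling: 4.
S1 applies (level before this adjustment is 4 < 10, so +1): 4 + 1 = 5.
S2 applies: 5 + 2 = 7.
S4 does not apply.
S5 applies (level before this adjustment is 7 < 8, so +1): 7 + 1 = 8.
Final offense level: 8.
Criminal history: 18 prior points → Category Serious (14+).
Level 8 falls in the 6-8 band.
Grid: Level 6-8 × Category Serious = 48-54 months.

48-54 months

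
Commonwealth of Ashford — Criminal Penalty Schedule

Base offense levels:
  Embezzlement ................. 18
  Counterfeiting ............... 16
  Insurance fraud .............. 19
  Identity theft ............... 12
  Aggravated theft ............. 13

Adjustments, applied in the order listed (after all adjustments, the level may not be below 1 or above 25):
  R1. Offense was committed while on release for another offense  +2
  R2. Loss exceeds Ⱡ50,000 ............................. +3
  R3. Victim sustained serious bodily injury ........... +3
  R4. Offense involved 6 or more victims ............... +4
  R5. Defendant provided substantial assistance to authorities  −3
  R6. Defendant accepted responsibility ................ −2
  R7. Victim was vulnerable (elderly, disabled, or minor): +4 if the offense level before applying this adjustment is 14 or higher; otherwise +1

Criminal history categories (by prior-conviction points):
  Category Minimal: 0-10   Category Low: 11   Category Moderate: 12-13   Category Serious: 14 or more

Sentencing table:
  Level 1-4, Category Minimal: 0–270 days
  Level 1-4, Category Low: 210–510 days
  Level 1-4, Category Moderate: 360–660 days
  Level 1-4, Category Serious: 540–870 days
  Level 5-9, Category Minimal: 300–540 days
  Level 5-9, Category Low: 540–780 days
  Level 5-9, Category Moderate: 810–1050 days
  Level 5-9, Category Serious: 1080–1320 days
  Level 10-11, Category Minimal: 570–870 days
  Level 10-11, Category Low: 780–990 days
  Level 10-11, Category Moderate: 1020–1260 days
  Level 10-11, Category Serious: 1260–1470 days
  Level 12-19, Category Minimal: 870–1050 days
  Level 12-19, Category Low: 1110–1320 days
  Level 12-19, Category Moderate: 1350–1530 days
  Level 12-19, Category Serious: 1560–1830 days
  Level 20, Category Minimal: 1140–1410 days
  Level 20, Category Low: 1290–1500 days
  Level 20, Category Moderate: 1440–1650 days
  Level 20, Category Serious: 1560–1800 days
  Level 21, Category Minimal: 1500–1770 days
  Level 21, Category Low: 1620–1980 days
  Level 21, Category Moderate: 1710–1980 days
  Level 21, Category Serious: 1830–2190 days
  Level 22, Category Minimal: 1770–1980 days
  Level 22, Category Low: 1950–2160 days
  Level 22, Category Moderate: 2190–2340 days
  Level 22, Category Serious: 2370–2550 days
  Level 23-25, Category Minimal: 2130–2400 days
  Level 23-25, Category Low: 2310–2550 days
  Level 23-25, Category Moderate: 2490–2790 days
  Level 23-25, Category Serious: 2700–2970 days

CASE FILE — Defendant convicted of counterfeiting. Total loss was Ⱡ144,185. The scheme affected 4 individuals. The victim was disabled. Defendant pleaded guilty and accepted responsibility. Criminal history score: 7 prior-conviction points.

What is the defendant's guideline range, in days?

Base offense level for counterfeiting: 16.
R2 applies: 16 + 3 = 19.
R3 does not apply.
R4 does not apply.
R6 applies: 19 − 2 = 17.
R7 applies (level before this adjustment is 17 ≥ 14, so +4): 17 + 4 = 21.
Final offense level: 21.
Criminal history: 7 prior points → Category Minimal (0-10).
Level 21 falls in the 21 band.
Grid: Level 21 × Category Minimal = 1500-1770 days.

1500-1770 days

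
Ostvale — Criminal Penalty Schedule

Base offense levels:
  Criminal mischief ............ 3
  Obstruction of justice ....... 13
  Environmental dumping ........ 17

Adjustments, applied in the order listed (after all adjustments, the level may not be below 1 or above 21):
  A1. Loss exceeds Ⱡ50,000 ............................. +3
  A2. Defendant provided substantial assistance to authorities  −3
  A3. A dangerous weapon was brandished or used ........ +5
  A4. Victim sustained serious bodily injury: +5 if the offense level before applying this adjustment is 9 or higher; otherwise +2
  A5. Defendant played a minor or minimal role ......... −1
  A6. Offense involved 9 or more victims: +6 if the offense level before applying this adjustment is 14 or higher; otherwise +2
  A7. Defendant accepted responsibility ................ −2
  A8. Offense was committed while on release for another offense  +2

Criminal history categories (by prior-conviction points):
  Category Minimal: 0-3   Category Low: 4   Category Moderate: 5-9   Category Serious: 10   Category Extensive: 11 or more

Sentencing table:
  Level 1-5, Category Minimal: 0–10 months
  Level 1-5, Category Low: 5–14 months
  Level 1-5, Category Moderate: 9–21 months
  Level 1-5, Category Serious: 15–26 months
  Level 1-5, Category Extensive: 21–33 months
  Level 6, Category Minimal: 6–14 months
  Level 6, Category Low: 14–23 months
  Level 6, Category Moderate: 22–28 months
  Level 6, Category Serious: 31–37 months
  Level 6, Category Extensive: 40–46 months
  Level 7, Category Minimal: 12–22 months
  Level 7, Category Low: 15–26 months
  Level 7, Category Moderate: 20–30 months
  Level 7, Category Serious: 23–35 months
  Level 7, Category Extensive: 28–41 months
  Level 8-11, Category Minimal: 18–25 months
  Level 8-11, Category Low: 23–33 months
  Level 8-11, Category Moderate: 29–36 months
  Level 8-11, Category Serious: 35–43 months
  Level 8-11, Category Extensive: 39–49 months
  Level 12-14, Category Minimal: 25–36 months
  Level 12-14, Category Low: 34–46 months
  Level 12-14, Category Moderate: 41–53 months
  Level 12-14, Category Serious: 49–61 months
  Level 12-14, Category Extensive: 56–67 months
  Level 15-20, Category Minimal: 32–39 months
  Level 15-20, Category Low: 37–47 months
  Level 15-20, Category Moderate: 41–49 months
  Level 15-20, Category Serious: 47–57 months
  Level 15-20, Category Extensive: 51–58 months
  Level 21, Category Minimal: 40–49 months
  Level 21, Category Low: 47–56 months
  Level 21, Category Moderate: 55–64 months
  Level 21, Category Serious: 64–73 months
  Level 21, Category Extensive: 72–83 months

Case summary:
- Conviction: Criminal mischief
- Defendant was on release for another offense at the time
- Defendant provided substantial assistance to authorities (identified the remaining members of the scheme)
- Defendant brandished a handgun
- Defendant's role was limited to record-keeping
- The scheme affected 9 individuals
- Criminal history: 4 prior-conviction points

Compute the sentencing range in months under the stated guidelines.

Base offense level for criminal mischief: 3.
A2 applies: 3 − 3 = 0.
A3 applies: 0 + 5 = 5.
A5 applies: 5 − 1 = 4.
A6 applies (level before this adjustment is 4 < 14, so +2): 4 + 2 = 6.
A8 applies: 6 + 2 = 8.
Final offense level: 8.
Criminal history: 4 prior points → Category Low (4).
Level 8 falls in the 8-11 band.
Grid: Level 8-11 × Category Low = 23-33 months.

23-33 months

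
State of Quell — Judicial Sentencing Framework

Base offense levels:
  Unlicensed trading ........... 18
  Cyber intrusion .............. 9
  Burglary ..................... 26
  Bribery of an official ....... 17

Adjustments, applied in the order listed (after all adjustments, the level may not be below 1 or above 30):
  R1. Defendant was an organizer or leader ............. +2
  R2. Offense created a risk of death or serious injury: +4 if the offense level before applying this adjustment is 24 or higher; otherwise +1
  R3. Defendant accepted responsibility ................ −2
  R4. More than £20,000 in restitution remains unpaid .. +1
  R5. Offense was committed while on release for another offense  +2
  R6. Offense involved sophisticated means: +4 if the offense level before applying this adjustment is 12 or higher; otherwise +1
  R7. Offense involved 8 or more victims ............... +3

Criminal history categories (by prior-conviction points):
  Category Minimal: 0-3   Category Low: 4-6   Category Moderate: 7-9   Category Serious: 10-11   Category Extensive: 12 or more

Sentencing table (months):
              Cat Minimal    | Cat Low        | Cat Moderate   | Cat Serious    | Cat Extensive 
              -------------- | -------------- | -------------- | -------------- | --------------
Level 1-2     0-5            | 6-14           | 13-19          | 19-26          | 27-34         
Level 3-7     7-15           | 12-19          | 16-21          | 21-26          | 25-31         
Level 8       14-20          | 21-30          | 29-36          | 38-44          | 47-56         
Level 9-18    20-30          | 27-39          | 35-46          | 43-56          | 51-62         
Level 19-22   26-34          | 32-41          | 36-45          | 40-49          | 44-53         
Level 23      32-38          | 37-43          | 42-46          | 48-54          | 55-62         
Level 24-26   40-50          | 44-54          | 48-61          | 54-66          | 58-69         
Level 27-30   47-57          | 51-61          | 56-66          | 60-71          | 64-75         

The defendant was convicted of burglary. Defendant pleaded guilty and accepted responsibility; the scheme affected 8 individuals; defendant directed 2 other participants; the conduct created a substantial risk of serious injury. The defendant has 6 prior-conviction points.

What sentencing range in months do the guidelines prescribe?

51-61 months

Base offense level for burglary: 26.
R1 applies: 26 + 2 = 28.
R2 applies (level before this adjustment is 28 ≥ 24, so +4): 28 + 4 = 32.
R3 applies: 32 − 2 = 30.
R4 does not apply.
R7 applies: 30 + 3 = 33.
Level 33 exceeds the maximum of 30; capped at 30.
Final offense level: 30.
Criminal history: 6 prior points → Category Low (4-6).
Level 30 falls in the 27-30 band.
Grid: Level 27-30 × Category Low = 51-61 months.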